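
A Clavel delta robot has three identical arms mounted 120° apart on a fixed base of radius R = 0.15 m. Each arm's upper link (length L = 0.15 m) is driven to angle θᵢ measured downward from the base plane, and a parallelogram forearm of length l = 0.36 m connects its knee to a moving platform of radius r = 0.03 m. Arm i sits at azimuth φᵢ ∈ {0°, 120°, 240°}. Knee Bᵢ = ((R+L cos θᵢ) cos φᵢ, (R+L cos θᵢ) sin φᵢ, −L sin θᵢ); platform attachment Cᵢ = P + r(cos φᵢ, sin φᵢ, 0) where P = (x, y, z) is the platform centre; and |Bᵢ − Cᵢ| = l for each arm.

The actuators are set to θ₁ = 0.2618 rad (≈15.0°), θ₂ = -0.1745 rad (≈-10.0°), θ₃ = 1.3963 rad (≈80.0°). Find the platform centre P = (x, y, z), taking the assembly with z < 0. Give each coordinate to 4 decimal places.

centre 1 = (0.2649·cos0.0°, 0.2649·sin0.0°, -0.0388) = (0.2649, 0.0000, -0.0388)
centre 2 = (0.2677·cos120.0°, 0.2677·sin120.0°, 0.0260) = (-0.1339, 0.2319, 0.0260)
centre 3 = (0.1460·cos240.0°, 0.1460·sin240.0°, -0.1477) = (-0.0730, -0.1265, -0.1477)
eliminate P² terms by subtracting sphere 1 from 2 and 3
[-0.7975 0.4637 0.1297]·P = 0.0007;  [-0.6758 -0.2530 -0.2178]·P = -0.0285
det = 0.5151;  x = 0.0253+-0.1324z,  y = 0.0451+-0.5074z
sphere 1 gives Az²+Bz+C=0 with A=1.2750, B=0.0953, C=-0.0687;  B²−4AC=0.3594;  roots -0.2725, 0.1977;  negative root z = -0.2725
x = 0.0614, y = 0.1833

(0.0614, 0.1833, -0.2725)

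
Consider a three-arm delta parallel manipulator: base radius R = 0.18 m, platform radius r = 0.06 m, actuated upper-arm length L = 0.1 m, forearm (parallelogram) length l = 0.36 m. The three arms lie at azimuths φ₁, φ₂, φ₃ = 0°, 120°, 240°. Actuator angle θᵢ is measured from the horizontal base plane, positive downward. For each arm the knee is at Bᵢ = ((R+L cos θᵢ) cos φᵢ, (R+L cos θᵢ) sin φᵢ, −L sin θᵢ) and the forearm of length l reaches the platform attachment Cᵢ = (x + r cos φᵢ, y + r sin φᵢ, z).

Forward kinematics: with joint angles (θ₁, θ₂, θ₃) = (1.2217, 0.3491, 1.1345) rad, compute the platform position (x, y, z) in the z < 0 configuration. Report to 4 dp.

S1 = (0.1542·cos0.0°, 0.1542·sin0.0°, -0.0940) = (0.1542, 0.0000, -0.0940)
arm 2 at φ=120.0°: ρ2 = 0.2140;  S2 = (-0.1070, 0.1853, -0.0342)
S3 = (0.1623·cos240.0°, 0.1623·sin240.0°, -0.0906) = (-0.0811, -0.1405, -0.0906)
eliminate P² terms by subtracting sphere 1 from 2 and 3
linear system: -0.5224x+0.3706y = 0.0143−0.1195z; -0.4707x+-0.2810y = 0.0019−0.0067z
det = 0.3212;  x = -0.0148+0.1123z,  y = 0.0179+-0.1643z
sphere 1 gives Az²+Bz+C=0 with A=1.0396, B=0.1441, C=-0.0919;  B²−4AC=0.4029;  roots -0.3746, 0.2360;  negative root z = -0.3746
x = -0.0568, y = 0.0794

(-0.0568, 0.0794, -0.3746)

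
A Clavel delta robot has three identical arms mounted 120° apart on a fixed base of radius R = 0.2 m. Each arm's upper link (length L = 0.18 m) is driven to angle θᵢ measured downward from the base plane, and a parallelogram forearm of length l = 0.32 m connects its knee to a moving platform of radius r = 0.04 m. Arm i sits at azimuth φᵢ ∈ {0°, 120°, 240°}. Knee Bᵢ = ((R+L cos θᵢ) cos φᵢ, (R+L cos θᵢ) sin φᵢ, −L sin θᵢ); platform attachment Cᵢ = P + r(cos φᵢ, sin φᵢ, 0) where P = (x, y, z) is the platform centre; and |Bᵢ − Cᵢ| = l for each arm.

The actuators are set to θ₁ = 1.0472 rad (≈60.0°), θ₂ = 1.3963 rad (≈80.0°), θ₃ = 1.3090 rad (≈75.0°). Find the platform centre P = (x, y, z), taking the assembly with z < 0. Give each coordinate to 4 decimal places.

φ1=0.0°: virtual centre (0.2500, 0.0000, -0.1559), radius l
O2 = (0.1913·cos120.0°, 0.1913·sin120.0°, -0.1773) = (-0.0956, 0.1656, -0.1773)
arm 3 at φ=240.0°: (R−r)+L cos θ3 = 0.2066;  O3 = (-0.1033, -0.1789, -0.1739)
eliminate P² terms by subtracting sphere 1 from 2 and 3
linear system: -0.6912x+0.3313y = -0.0188−-0.0428z; -0.7066x+-0.3578y = -0.0139−-0.0360z
det = 0.4814;  x = 0.0235+-0.0565z,  y = -0.0076+0.0111z
into |P−O₁|² = l²: 1.0033z² + 0.3372z + -0.0268 = 0;  Δ = 0.2211;  z = -0.4024 or 0.0663 → z<0 root = -0.4024
x = 0.0463, y = -0.0121

(0.0463, -0.0121, -0.4024)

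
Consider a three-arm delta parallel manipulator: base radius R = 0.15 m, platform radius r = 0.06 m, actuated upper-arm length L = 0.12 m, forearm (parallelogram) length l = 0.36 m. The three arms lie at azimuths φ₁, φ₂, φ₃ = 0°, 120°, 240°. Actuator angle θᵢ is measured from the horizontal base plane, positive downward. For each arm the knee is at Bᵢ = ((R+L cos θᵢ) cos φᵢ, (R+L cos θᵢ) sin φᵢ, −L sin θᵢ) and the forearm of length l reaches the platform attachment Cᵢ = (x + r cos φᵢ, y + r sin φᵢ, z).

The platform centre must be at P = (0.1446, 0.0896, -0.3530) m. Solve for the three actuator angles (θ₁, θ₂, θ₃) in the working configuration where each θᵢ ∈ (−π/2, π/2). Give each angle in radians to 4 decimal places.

θ₁ = 0.0870, θ₂ = 0.7849, θ₃ = 1.3962

φ1=0.0° → target in arm frame (0.1446, 0.0896)
  A=-0.0546, B=-0.3530, C=(l²−L²−A²−y'²−z²)/(2L)=-0.0851
  γ=atan2(-0.3530,-0.0546)=-1.7243;  ψ=arccos(-0.2382)=1.8113;  θ1=γ+ψ≈0.0870
φ2=120.0° → target in arm frame (0.0053, -0.1700)
  e−x'=0.0847;  (l²−L²−(e−x')²−y'²−z²)/2L = -0.1896
  √(A²+B²)=0.3630;  θ2 = -1.3353+2.1202 ≈ 0.7849
rotate P by −φ3: (-0.1499, 0.0804, -0.3530)
  A cos θ + B sin θ = C:  0.2399·cos θ + -0.3530·sin θ = -0.3059
  θ3 = atan2(B,A) + arccos(C/0.4268) = 1.3962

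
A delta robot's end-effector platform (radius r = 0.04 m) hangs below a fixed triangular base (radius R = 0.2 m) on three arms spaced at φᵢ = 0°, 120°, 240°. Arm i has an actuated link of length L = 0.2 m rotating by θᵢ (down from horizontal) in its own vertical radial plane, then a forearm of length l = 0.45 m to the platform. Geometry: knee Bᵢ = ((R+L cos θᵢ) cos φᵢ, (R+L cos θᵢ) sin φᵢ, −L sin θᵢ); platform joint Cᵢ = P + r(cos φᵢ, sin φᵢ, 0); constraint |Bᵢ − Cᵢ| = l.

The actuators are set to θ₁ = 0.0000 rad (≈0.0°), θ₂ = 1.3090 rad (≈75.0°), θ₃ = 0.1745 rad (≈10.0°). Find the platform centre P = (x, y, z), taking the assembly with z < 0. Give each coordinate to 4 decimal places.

φ1=0.0°: virtual centre (0.3600, 0.0000, 0.0000), radius l
φ2=120.0°: virtual centre (-0.1059, 0.1834, -0.1932), radius l
arm 3 at φ=240.0°: e+L cos θ3 = 0.3570;  centre 3 = (-0.1785, -0.3091, -0.0347)
|centre ₂|²−|centre ₁|² = -0.0474;  |centre ₃|²−|centre ₁|² = -0.0010
linear system: -0.9318x+0.3668y = -0.0474−-0.3864z; -1.0770x+-0.6183y = -0.0010−-0.0694z
Cramer: x(z) = 0.0306-0.2722z;  y(z) = -0.0517+0.3619z
quadratic in z: (1.2050)z²+(0.1420)z+(-0.0913)=0, √Δ=0.6784 → z ∈ {-0.3404, 0.2226}; z = -0.3404 (taking z<0)
x = 0.1232, y = -0.1748

(0.1232, -0.1748, -0.3404)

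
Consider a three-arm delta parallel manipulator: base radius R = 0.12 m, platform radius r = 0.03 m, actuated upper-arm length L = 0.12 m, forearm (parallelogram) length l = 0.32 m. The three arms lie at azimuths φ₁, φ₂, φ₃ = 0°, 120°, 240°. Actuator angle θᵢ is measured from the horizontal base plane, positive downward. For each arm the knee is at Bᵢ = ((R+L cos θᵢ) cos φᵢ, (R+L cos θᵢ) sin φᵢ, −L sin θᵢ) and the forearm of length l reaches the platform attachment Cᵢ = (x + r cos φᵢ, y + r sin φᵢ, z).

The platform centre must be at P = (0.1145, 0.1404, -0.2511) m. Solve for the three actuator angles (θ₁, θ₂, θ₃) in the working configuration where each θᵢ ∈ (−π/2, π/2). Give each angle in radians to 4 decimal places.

φ1=0.0° → target in arm frame (0.1145, 0.1404)
  A cos θ + B sin θ = C:  -0.0245·cos θ + -0.2511·sin θ = 0.0193
  √(A²+B²)=0.2523;  θ1 = -1.6681+1.4942 ≈ -0.1739
arm 2 (φ=120.0°): x'=0.0643, y'=-0.1694
  A cos θ + B sin θ = C:  0.0257·cos θ + -0.2511·sin θ = -0.0183
  θ2 = atan2(B,A) + arccos(C/0.2524) = 0.1744
arm 3 (φ=240.0°): x'=-0.1788, y'=0.0290
  A cos θ + B sin θ = C:  0.2688·cos θ + -0.2511·sin θ = -0.2007
  √(A²+B²)=0.3679;  θ3 = -0.7513+2.1478 ≈ 1.3965

θ₁ = -0.1739, θ₂ = 0.1744, θ₃ = 1.3965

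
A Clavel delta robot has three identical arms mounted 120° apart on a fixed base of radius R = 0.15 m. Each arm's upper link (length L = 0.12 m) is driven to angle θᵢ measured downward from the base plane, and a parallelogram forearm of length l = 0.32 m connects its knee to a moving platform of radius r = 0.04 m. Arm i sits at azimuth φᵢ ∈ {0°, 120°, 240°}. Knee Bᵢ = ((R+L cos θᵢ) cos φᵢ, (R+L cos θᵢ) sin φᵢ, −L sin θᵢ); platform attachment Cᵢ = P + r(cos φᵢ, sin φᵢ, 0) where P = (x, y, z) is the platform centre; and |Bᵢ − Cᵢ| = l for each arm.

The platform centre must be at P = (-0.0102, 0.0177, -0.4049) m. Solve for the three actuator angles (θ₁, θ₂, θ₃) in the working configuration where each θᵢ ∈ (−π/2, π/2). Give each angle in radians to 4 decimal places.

φ1=0.0° → target in arm frame (-0.0102, 0.0177)
  A=0.1202, B=-0.4049, C=(l²−L²−A²−y'²−z²)/(2L)=-0.3779
  √(A²+B²)=0.4224;  θ1 = -1.2822+2.6788 ≈ 1.3966
arm 2 (φ=120.0°): x'=0.0204, y'=0.0000
  A=0.0896, B=-0.4049, C=(l²−L²−A²−y'²−z²)/(2L)=-0.3499
  θ2 = atan2(B,A) + arccos(C/0.4147) = 1.2218
φ3=240.0° → target in arm frame (-0.0102, -0.0177)
  A cos θ + B sin θ = C:  0.1202·cos θ + -0.4049·sin θ = -0.3780
  √(A²+B²)=0.4224;  θ3 = -1.2822+2.6789 ≈ 1.3968

θ₁ = 1.3966, θ₂ = 1.2218, θ₃ = 1.3968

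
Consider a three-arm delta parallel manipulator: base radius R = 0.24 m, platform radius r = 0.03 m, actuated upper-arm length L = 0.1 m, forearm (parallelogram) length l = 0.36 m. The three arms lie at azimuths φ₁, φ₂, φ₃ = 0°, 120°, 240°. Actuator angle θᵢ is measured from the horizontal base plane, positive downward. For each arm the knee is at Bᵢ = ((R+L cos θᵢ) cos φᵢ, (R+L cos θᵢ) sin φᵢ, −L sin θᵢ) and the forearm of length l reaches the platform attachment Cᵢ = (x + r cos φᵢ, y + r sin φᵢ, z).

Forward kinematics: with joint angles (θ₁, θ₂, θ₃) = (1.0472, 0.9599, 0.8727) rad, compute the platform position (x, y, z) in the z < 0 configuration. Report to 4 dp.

(-0.0117, -0.0067, -0.3227)

φ1=0.0°: virtual centre (0.2600, 0.0000, -0.0866), radius l
φ2=120.0°: virtual centre (-0.1337, 0.2315, -0.0819), radius l
φ3=240.0°: virtual centre (-0.1371, -0.2375, -0.0766), radius l
eliminate P² terms by subtracting sphere 1 from 2 and 3
[-0.7874 0.4631 0.0094]·P = 0.0031;  [-0.7943 -0.4751 0.0200]·P = 0.0060
det = 0.7419;  x = -0.0057+0.0185z,  y = -0.0031+0.0112z
into |P−centre ₁|² = l²: 1.0005z² + 0.1633z + -0.0515 = 0;  Δ = 0.2327;  z = -0.3227 or 0.1595 → z<0 root = -0.3227
x = -0.0117, y = -0.0067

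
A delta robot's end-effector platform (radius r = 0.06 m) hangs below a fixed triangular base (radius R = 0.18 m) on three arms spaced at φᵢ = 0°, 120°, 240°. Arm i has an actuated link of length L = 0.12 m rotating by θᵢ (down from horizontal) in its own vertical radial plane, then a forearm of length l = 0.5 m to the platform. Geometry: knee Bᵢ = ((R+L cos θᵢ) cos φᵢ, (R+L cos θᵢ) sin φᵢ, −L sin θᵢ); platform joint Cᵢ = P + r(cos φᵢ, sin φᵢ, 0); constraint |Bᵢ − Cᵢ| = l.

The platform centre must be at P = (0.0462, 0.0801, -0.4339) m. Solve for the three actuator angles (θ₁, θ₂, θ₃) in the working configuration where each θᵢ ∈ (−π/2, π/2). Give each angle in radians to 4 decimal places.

θ₁ = -0.1740, θ₂ = -0.1743, θ₃ = 0.4365

rotate P by −φ1: (0.0462, 0.0801, -0.4339)
  A=0.0738, B=-0.4339, C=(l²−L²−A²−y'²−z²)/(2L)=0.1478
  √(A²+B²)=0.4401;  θ1 = -1.4023+1.2284 ≈ -0.1740
rotate P by −φ2: (0.0463, -0.0801, -0.4339)
  A cos θ + B sin θ = C:  0.0737·cos θ + -0.4339·sin θ = 0.1479
  γ=atan2(-0.4339,0.0737)=-1.4025;  ψ=arccos(0.3359)=1.2282;  θ2=γ+ψ≈-0.1743
rotate P by −φ3: (-0.0925, 0.0000, -0.4339)
  A cos θ + B sin θ = C:  0.2125·cos θ + -0.4339·sin θ = 0.0091
  γ=atan2(-0.4339,0.2125)=-1.1154;  ψ=arccos(0.0189)=1.5519;  θ3=γ+ψ≈0.4365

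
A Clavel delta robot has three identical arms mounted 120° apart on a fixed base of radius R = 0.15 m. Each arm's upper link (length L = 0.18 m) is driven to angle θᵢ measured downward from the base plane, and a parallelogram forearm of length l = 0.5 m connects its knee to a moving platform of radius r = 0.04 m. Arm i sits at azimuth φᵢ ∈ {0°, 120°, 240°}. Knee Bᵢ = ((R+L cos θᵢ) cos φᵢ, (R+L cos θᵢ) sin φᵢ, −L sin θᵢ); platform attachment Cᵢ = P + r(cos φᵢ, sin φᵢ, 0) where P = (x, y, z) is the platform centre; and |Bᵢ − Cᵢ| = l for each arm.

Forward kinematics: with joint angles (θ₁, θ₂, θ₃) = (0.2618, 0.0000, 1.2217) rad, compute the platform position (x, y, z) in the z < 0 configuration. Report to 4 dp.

(0.0866, 0.2328, -0.4427)

O1 = (0.2839·cos0.0°, 0.2839·sin0.0°, -0.0466) = (0.2839, 0.0000, -0.0466)
O2 = (0.2900·cos120.0°, 0.2900·sin120.0°, 0.0000) = (-0.1450, 0.2511, 0.0000)
φ3=240.0°: virtual centre (-0.0858, -0.1486, -0.1691), radius l
subtract pairs → two planes through P
[-0.8577 0.5023 0.0932]·P = 0.0013;  [-0.7393 -0.2972 -0.2451]·P = -0.0247
det = 0.6262;  x = 0.0192+-0.1524z,  y = 0.0354+-0.4457z
quadratic in z: (1.2219)z²+(0.1423)z+(-0.1765)=0, √Δ=0.9397 → z ∈ {-0.4427, 0.3263}; z = -0.4427 (taking z<0)
x = 0.0866, y = 0.2328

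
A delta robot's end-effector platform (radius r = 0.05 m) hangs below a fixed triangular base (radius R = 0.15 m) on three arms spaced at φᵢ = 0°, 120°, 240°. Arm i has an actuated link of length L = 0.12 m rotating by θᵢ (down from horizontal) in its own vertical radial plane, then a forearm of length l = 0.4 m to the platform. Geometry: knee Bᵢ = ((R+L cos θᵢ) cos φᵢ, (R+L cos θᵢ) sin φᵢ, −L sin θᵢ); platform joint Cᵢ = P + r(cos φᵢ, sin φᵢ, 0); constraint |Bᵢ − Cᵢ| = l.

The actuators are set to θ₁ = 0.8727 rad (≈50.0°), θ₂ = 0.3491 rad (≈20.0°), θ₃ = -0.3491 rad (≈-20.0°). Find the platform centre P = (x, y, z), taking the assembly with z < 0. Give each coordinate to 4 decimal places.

(-0.1240, -0.0766, -0.3438)

S1 = (0.1771·cos0.0°, 0.1771·sin0.0°, -0.0919) = (0.1771, 0.0000, -0.0919)
arm 2 at φ=120.0°: (R−r)+L cos θ2 = 0.2128;  S2 = (-0.1064, 0.1843, -0.0410)
S3 = (0.2128·cos240.0°, 0.2128·sin240.0°, 0.0410) = (-0.1064, -0.1843, 0.0410)
|S₂|²−|S₁|² = 0.0071;  |S₃|²−|S₁|² = 0.0071
[-0.5670 0.3685 0.1018]·P = 0.0071;  [-0.5670 -0.3685 0.2659]·P = 0.0071
det = 0.4179;  x = -0.0126+0.3242z,  y = 0.0000+0.2228z
quadratic in z: (1.1548)z²+(0.0608)z+(-0.1156)=0, √Δ=0.7331 → z ∈ {-0.3438, 0.2911}; z = -0.3438 (taking z<0)
x = -0.1240, y = -0.0766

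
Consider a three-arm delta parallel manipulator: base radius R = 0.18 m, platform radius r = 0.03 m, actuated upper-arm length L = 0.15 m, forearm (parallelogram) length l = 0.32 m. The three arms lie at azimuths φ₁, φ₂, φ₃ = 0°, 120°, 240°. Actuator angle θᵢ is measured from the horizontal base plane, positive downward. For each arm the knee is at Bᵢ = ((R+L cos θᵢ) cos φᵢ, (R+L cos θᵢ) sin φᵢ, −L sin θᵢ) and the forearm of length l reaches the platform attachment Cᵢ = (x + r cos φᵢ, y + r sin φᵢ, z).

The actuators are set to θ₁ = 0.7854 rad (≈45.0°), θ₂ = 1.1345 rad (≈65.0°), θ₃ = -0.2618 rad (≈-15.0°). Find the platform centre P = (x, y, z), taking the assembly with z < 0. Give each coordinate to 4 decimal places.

(-0.0217, -0.1125, -0.2184)

φ1=0.0°: virtual centre (0.2561, 0.0000, -0.1061), radius l
φ2=120.0°: virtual centre (-0.1067, 0.1848, -0.1359), radius l
arm 3 at φ=240.0°: ρ3 = 0.2949;  centre 3 = (-0.1474, -0.2554, 0.0388)
subtract pairs → two planes through P
linear system: -0.7255x+0.3696y = -0.0128−-0.0598z; -0.8070x+-0.5108y = 0.0116−0.2898z
Cramer: x(z) = 0.0033+0.1145z;  y(z) = -0.0281+0.3864z
sphere 1 gives Az²+Bz+C=0 with A=1.1624, B=0.1326, C=-0.0265;  B²−4AC=0.1408;  roots -0.2184, 0.1044;  negative root z = -0.2184
x = -0.0217, y = -0.1125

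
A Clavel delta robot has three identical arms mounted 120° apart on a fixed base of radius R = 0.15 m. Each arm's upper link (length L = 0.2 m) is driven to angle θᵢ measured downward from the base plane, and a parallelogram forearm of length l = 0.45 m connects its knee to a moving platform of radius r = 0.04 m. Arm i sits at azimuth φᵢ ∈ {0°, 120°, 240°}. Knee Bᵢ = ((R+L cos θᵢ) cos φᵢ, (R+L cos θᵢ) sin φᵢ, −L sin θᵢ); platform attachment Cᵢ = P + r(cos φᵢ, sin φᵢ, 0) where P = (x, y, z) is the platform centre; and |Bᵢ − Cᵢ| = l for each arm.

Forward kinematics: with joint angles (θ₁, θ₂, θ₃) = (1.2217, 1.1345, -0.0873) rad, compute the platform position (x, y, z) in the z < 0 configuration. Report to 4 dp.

centre 1 = (0.1784·cos0.0°, 0.1784·sin0.0°, -0.1879) = (0.1784, 0.0000, -0.1879)
arm 2 at φ=120.0°: ρ2 = 0.1945;  centre 2 = (-0.0973, 0.1685, -0.1813)
arm 3 at φ=240.0°: ρ3 = 0.3092;  centre 3 = (-0.1546, -0.2678, 0.0174)
eliminate P² terms by subtracting sphere 1 from 2 and 3
linear system: -0.5513x+0.3369y = 0.0035−0.0133z; -0.6661x+-0.5356y = 0.0288−0.4107z
det = 0.5197;  x = -0.0223+0.2800z,  y = -0.0260+0.4186z
into |P−centre ₁|² = l²: 1.2537z² + 0.2417z + -0.1262 = 0;  Δ = 0.6914;  z = -0.4280 or 0.2352 → z<0 root = -0.4280
x = -0.1422, y = -0.2052

(-0.1422, -0.2052, -0.4280)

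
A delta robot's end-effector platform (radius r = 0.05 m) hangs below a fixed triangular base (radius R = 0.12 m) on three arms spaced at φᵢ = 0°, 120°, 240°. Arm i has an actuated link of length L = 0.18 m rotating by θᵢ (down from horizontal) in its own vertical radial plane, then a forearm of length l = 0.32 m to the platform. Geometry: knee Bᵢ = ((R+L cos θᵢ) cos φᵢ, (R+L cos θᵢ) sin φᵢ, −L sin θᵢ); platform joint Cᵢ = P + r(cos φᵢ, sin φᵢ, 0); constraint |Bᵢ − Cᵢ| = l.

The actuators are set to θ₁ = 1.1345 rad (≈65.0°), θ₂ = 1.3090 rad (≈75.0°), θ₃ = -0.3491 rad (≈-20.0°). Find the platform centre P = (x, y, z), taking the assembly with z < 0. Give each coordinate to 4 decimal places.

arm 1 at φ=0.0°: ρ1 = 0.1461;  centre 1 = (0.1461, 0.0000, -0.1631)
φ2=120.0°: virtual centre (-0.0583, 0.1010, -0.1739), radius l
arm 3 at φ=240.0°: ρ3 = 0.2391;  centre 3 = (-0.1196, -0.2071, 0.0616)
subtract pairs → two planes through P
linear system: -0.4087x+0.2019y = -0.0041−-0.0215z; -0.5313x+-0.4142y = 0.0130−0.4494z
det = 0.2766;  x = -0.0033+0.2960z,  y = -0.0272+0.7054z
sphere 1 gives Az²+Bz+C=0 with A=1.5851, B=0.1995, C=-0.0527;  B²−4AC=0.3741;  roots -0.2559, 0.1300;  negative root z = -0.2559
x = -0.0791, y = -0.2077

(-0.0791, -0.2077, -0.2559)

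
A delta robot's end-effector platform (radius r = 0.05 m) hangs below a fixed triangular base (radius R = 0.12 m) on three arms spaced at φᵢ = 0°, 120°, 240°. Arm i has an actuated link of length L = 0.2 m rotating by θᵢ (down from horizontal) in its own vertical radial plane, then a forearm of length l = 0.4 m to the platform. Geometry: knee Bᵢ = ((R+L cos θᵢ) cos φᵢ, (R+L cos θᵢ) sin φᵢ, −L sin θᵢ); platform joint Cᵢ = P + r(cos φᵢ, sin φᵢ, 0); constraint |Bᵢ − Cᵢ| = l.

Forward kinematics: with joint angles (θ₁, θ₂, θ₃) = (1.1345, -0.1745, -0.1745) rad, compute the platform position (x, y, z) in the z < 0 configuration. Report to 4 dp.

φ1=0.0°: virtual centre (0.1545, 0.0000, -0.1813), radius l
φ2=120.0°: virtual centre (-0.1335, 0.2312, 0.0347), radius l
arm 3 at φ=240.0°: e+L cos θ3 = 0.2670;  S3 = (-0.1335, -0.2312, 0.0347)
subtract pairs → two planes through P
[-0.5760 0.4624 0.4320]·P = 0.0157;  [-0.5760 -0.4624 0.4320]·P = 0.0157
Cramer: x(z) = -0.0273+0.7500z;  y(z) = 0.0000-0.0000z
sphere 1 gives Az²+Bz+C=0 with A=1.5624, B=0.0898, C=-0.0941;  B²−4AC=0.5960;  roots -0.2758, 0.2183;  negative root z = -0.2758
x = -0.2342, y = 0.0000

(-0.2342, 0.0000, -0.2758)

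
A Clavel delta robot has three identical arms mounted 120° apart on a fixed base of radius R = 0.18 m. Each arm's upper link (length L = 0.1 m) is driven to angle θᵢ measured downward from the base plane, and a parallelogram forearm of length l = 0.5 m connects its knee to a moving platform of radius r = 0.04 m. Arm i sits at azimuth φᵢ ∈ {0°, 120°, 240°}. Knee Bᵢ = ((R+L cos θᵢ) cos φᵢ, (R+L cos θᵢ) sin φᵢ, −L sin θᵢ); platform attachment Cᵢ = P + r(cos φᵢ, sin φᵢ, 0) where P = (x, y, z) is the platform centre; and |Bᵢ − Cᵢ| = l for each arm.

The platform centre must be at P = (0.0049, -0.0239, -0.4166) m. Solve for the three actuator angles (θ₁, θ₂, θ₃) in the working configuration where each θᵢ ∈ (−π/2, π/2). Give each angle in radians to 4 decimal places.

θ₁ = -0.2612, θ₂ = -0.0873, θ₃ = -0.3488

φ1=0.0° → target in arm frame (0.0049, -0.0239)
  A=0.1351, B=-0.4166, C=(l²−L²−A²−y'²−z²)/(2L)=0.2381
  γ=atan2(-0.4166,0.1351)=-1.2572;  ψ=arccos(0.5437)=0.9960;  θ1=γ+ψ≈-0.2612
rotate P by −φ2: (-0.0231, 0.0077, -0.4166)
  e−x'=0.1631;  (l²−L²−(e−x')²−y'²−z²)/2L = 0.1988
  γ=atan2(-0.4166,0.1631)=-1.1975;  ψ=arccos(0.4444)=1.1103;  θ2=γ+ψ≈-0.0873
φ3=240.0° → target in arm frame (0.0182, 0.0162)
  A cos θ + B sin θ = C:  0.1218·cos θ + -0.4166·sin θ = 0.2568
  γ=atan2(-0.4166,0.1218)=-1.2865;  ψ=arccos(0.5917)=0.9377;  θ3=γ+ψ≈-0.3488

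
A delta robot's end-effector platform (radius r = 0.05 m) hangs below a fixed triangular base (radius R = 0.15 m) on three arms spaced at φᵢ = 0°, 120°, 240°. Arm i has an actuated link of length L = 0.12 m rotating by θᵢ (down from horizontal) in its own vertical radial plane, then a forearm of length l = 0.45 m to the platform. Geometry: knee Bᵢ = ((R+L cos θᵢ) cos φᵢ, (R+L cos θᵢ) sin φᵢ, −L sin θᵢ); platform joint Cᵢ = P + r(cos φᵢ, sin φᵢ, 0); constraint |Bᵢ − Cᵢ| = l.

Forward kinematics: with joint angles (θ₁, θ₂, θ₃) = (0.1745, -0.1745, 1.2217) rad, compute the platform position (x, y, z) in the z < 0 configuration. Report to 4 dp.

arm 1 at φ=0.0°: (R−r)+L cos θ1 = 0.2182;  O1 = (0.2182, 0.0000, -0.0208)
arm 2 at φ=120.0°: (R−r)+L cos θ2 = 0.2182;  O2 = (-0.1091, 0.1889, 0.0208)
O3 = (0.1410·cos240.0°, 0.1410·sin240.0°, -0.1128) = (-0.0705, -0.1221, -0.1128)
subtract pairs → two planes through P
[-0.6545 0.3779 0.0833]·P = 0.0000;  [-0.5774 -0.2443 -0.1839]·P = -0.0154
det = 0.3781;  x = 0.0154+-0.1299z,  y = 0.0267+-0.4455z
into |P−O₁|² = l²: 1.2154z² + 0.0706z + -0.1602 = 0;  Δ = 0.7840;  z = -0.3933 or 0.3352 → z<0 root = -0.3933
x = 0.0665, y = 0.2019

(0.0665, 0.2019, -0.3933)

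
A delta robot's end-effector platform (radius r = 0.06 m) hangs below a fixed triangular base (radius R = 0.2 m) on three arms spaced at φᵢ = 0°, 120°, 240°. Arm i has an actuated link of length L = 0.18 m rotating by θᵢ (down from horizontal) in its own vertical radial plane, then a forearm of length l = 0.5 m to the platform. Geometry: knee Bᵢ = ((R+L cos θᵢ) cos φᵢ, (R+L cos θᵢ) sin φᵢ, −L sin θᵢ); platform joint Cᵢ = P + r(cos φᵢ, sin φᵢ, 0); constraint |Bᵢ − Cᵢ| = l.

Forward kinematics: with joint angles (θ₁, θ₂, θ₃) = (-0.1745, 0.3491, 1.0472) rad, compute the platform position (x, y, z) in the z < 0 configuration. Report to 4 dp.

(0.1559, 0.1229, -0.4258)

arm 1 at φ=0.0°: e+L cos θ1 = 0.3173;  centre 1 = (0.3173, 0.0000, 0.0313)
arm 2 at φ=120.0°: e+L cos θ2 = 0.3091;  centre 2 = (-0.1546, 0.2677, -0.0616)
φ3=240.0°: virtual centre (-0.1150, -0.1992, -0.1559), radius l
|centre ₂|²−|centre ₁|² = -0.0023;  |centre ₃|²−|centre ₁|² = -0.0244
linear system: -0.9437x+0.5355y = -0.0023−-0.1856z; -0.8645x+-0.3984y = -0.0244−-0.3743z
det = 0.8388;  x = 0.0167+-0.3271z,  y = 0.0251+-0.2297z
sphere 1 gives Az²+Bz+C=0 with A=1.1597, B=0.1226, C=-0.1580;  B²−4AC=0.7482;  roots -0.4258, 0.3201;  negative root z = -0.4258
x = 0.1559, y = 0.1229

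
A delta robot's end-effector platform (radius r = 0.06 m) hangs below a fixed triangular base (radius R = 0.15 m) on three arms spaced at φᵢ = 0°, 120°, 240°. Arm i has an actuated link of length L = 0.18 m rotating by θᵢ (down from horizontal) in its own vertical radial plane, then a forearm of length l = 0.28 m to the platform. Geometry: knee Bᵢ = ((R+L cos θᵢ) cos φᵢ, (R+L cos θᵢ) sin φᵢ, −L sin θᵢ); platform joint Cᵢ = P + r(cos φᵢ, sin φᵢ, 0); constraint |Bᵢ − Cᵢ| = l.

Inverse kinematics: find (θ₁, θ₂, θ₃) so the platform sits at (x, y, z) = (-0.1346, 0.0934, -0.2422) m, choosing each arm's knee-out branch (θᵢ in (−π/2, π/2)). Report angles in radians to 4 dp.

θ₁ = 1.3963, θ₂ = -0.0002, θ₃ = 0.9601

arm 1 (φ=0.0°): x'=-0.1346, y'=0.0934
  A cos θ + B sin θ = C:  0.2246·cos θ + -0.2422·sin θ = -0.1995
  θ1 = atan2(B,A) + arccos(C/0.3303) = 1.3963
rotate P by −φ2: (0.1482, 0.0699, -0.2422)
  e−x'=-0.0582;  (l²−L²−(e−x')²−y'²−z²)/2L = -0.0581
  γ=atan2(-0.2422,-0.0582)=-1.8066;  ψ=arccos(-0.2334)=1.8063;  θ2=γ+ψ≈-0.0002
arm 3 (φ=240.0°): x'=-0.0136, y'=-0.1633
  A cos θ + B sin θ = C:  0.1036·cos θ + -0.2422·sin θ = -0.1390
  γ=atan2(-0.2422,0.1036)=-1.1666;  ψ=arccos(-0.5277)=2.1267;  θ3=γ+ψ≈0.9601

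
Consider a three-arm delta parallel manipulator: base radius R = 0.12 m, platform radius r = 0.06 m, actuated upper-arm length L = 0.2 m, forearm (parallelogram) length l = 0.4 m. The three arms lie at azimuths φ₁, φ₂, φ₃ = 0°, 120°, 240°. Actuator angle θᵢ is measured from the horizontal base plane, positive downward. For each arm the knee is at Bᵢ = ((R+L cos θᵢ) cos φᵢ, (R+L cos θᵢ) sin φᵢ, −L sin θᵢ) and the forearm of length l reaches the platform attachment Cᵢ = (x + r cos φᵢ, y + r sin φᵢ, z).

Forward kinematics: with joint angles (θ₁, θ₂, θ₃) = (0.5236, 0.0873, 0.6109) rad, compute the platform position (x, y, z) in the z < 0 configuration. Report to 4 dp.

φ1=0.0°: virtual centre (0.2332, 0.0000, -0.1000), radius l
S2 = (0.2592·cos120.0°, 0.2592·sin120.0°, -0.0174) = (-0.1296, 0.2245, -0.0174)
arm 3 at φ=240.0°: e+L cos θ3 = 0.2238;  S3 = (-0.1119, -0.1938, -0.1147)
|S₂|²−|S₁|² = 0.0031;  |S₃|²−|S₁|² = -0.0011
linear system: -0.7256x+0.4490y = 0.0031−0.1651z; -0.6902x+-0.3877y = -0.0011−-0.0294z
det = 0.5912;  x = -0.0012+0.0859z,  y = 0.0050+-0.2289z
into |P−S₁|² = l²: 1.0598z² + 0.1574z + -0.0950 = 0;  Δ = 0.4276;  z = -0.3828 or 0.2343 → z<0 root = -0.3828
x = -0.0341, y = 0.0927

(-0.0341, 0.0927, -0.3828)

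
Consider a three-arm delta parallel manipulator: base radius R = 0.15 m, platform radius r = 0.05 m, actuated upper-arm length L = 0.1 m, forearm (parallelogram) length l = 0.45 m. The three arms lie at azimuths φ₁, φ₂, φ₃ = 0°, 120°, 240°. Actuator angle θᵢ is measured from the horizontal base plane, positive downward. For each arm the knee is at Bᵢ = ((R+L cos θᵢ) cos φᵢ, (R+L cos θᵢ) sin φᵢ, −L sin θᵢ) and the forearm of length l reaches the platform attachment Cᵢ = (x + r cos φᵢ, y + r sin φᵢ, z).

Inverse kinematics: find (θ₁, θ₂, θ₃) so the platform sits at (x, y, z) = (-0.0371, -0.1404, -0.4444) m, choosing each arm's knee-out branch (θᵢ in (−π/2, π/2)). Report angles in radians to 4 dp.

rotate P by −φ1: (-0.0371, -0.1404, -0.4444)
  A=0.1371, B=-0.4444, C=(l²−L²−A²−y'²−z²)/(2L)=-0.2175
  √(A²+B²)=0.4651;  θ1 = -1.2716+2.0575 ≈ 0.7859
rotate P by −φ2: (-0.1030, 0.1023, -0.4444)
  A cos θ + B sin θ = C:  0.2030·cos θ + -0.4444·sin θ = -0.2834
  γ=atan2(-0.4444,0.2030)=-1.1422;  ψ=arccos(-0.5801)=2.1897;  θ2=γ+ψ≈1.0474
rotate P by −φ3: (0.1401, 0.0381, -0.4444)
  e−x'=-0.0401;  (l²−L²−(e−x')²−y'²−z²)/2L = -0.0403
  θ3 = atan2(B,A) + arccos(C/0.4462) = 0.0003

θ₁ = 0.7859, θ₂ = 1.0474, θ₃ = 0.0003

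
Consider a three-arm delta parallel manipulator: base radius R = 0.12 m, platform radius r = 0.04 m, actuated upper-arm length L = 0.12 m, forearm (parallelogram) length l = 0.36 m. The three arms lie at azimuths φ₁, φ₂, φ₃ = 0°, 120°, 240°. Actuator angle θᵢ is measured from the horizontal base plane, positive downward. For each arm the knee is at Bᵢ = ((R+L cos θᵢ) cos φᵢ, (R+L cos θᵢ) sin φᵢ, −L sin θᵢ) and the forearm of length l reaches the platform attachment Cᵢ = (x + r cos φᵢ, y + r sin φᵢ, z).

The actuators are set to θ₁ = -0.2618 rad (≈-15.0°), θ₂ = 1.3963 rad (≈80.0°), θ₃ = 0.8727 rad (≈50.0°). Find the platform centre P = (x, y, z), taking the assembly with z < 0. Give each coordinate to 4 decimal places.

φ1=0.0°: virtual centre (0.1959, 0.0000, 0.0311), radius l
arm 2 at φ=120.0°: (R−r)+L cos θ2 = 0.1008;  O2 = (-0.0504, 0.0873, -0.1182)
φ3=240.0°: virtual centre (-0.0786, -0.1361, -0.0919), radius l
subtract pairs → two planes through P
[-0.4927 0.1746 -0.2985]·P = -0.0152;  [-0.5490 -0.2722 -0.2460]·P = -0.0062
det = 0.2300;  x = 0.0227+-0.5401z,  y = -0.0230+0.1855z
into |P−O₁|² = l²: 1.3261z² + 0.1164z + -0.0981 = 0;  Δ = 0.5340;  z = -0.3194 or 0.2316 → z<0 root = -0.3194
x = 0.1952, y = -0.0823

(0.1952, -0.0823, -0.3194)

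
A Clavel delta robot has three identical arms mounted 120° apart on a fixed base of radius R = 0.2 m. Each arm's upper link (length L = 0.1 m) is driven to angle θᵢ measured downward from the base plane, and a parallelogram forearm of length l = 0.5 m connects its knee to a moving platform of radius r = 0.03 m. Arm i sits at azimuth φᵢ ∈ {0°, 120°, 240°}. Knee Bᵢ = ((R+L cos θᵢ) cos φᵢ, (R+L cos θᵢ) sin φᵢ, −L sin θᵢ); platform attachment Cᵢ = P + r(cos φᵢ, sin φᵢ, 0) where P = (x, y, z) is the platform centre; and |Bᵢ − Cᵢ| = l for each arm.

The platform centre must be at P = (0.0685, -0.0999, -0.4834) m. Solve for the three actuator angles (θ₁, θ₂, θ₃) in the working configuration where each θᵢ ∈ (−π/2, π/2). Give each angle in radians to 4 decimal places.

θ₁ = 0.3487, θ₂ = 1.3087, θ₃ = 0.4359

rotate P by −φ1: (0.0685, -0.0999, -0.4834)
  e−x'=0.1015;  (l²−L²−(e−x')²−y'²−z²)/2L = -0.0698
  θ1 = atan2(B,A) + arccos(C/0.4939) = 0.3487
arm 2 (φ=120.0°): x'=-0.1208, y'=-0.0094
  A cos θ + B sin θ = C:  0.2908·cos θ + -0.4834·sin θ = -0.3915
  γ=atan2(-0.4834,0.2908)=-1.0293;  ψ=arccos(-0.6941)=2.3379;  θ2=γ+ψ≈1.3087
arm 3 (φ=240.0°): x'=0.0523, y'=0.1093
  A cos θ + B sin θ = C:  0.1177·cos θ + -0.4834·sin θ = -0.0974
  θ3 = atan2(B,A) + arccos(C/0.4975) = 0.4359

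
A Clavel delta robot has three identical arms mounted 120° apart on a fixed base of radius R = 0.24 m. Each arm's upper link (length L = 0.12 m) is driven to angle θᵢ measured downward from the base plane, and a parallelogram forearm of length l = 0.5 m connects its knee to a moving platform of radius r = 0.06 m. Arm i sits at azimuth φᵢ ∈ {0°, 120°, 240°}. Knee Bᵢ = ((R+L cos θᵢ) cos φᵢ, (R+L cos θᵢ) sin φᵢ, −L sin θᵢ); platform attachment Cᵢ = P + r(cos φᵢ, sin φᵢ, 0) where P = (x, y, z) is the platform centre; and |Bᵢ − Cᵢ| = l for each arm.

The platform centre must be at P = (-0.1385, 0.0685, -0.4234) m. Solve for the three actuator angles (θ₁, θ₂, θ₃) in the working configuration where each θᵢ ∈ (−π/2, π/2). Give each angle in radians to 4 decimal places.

θ₁ = 1.0474, θ₂ = -0.3490, θ₃ = 0.3488

φ1=0.0° → target in arm frame (-0.1385, 0.0685)
  A cos θ + B sin θ = C:  0.3185·cos θ + -0.4234·sin θ = -0.2075
  √(A²+B²)=0.5298;  θ1 = -0.9259+1.9732 ≈ 1.0474
φ2=120.0° → target in arm frame (0.1286, 0.0857)
  A=0.0514, B=-0.4234, C=(l²−L²−A²−y'²−z²)/(2L)=0.1931
  γ=atan2(-0.4234,0.0514)=-1.4499;  ψ=arccos(0.4527)=1.1010;  θ2=γ+ψ≈-0.3490
arm 3 (φ=240.0°): x'=0.0099, y'=-0.1542
  e−x'=0.1701;  (l²−L²−(e−x')²−y'²−z²)/2L = 0.0151
  θ3 = atan2(B,A) + arccos(C/0.4563) = 0.3488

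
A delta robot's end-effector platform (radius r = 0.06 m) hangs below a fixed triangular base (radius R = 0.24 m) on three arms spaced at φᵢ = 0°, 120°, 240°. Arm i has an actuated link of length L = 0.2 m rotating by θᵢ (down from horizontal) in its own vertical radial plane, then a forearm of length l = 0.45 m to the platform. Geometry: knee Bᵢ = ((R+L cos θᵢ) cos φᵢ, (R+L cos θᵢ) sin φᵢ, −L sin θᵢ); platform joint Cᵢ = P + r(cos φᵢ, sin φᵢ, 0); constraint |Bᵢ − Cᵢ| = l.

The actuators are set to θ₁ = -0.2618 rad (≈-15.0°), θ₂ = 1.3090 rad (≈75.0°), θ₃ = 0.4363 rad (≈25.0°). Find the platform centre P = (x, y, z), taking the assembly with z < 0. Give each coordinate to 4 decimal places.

(0.1579, -0.1331, -0.3203)

arm 1 at φ=0.0°: ρ1 = 0.3732;  O1 = (0.3732, 0.0000, 0.0518)
arm 2 at φ=120.0°: ρ2 = 0.2318;  O2 = (-0.1159, 0.2007, -0.1932)
O3 = (0.3613·cos240.0°, 0.3613·sin240.0°, -0.0845) = (-0.1806, -0.3129, -0.0845)
subtract pairs → two planes through P
plane₁₂: -0.9781x+0.4014y+-0.4899z = -0.0509
Cramer: x(z) = 0.0318-0.3936z;  y(z) = -0.0494+0.2612z
quadratic in z: (1.2232)z²+(0.1395)z+(-0.0808)=0, √Δ=0.6441 → z ∈ {-0.3203, 0.2063}; z = -0.3203 (taking z<0)
x = 0.1579, y = -0.1331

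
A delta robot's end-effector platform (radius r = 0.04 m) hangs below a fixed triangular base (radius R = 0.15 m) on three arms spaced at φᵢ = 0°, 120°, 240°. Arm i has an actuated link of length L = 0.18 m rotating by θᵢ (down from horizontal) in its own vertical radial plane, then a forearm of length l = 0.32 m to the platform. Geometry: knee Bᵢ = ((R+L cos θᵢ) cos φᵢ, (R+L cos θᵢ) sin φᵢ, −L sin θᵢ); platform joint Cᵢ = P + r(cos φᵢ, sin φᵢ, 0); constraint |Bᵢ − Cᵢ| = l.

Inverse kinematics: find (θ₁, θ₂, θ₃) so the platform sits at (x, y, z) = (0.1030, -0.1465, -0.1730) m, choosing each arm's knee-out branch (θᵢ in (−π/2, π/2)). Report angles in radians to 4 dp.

θ₁ = -0.2619, θ₂ = 1.3966, θ₃ = -0.0003

rotate P by −φ1: (0.1030, -0.1465, -0.1730)
  e−x'=0.0070;  (l²−L²−(e−x')²−y'²−z²)/2L = 0.0516
  γ=atan2(-0.1730,0.0070)=-1.5304;  ψ=arccos(0.2978)=1.2684;  θ1=γ+ψ≈-0.2619
φ2=120.0° → target in arm frame (-0.1784, -0.0160)
  e−x'=0.2884;  (l²−L²−(e−x')²−y'²−z²)/2L = -0.1204
  γ=atan2(-0.1730,0.2884)=-0.5404;  ψ=arccos(-0.3580)=1.9369;  θ2=γ+ψ≈1.3966
rotate P by −φ3: (0.0754, 0.1625, -0.1730)
  A cos θ + B sin θ = C:  0.0346·cos θ + -0.1730·sin θ = 0.0347
  √(A²+B²)=0.1764;  θ3 = -1.3732+1.3730 ≈ -0.0003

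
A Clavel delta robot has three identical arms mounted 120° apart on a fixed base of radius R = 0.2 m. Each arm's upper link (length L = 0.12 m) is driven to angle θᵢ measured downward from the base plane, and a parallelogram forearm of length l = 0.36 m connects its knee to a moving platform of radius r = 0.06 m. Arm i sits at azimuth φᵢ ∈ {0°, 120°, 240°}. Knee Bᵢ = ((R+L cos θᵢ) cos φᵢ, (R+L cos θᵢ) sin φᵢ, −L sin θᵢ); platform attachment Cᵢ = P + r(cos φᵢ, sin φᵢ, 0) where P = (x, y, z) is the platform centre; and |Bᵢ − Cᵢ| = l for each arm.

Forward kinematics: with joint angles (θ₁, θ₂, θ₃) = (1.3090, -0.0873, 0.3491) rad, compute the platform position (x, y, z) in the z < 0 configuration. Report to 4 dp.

O1 = (0.1711·cos0.0°, 0.1711·sin0.0°, -0.1159) = (0.1711, 0.0000, -0.1159)
φ2=120.0°: virtual centre (-0.1298, 0.2248, 0.0105), radius l
O3 = (0.2528·cos240.0°, 0.2528·sin240.0°, -0.0410) = (-0.1264, -0.2189, -0.0410)
subtract pairs → two planes through P
[-0.6017 0.4495 0.2527]·P = 0.0248;  [-0.5949 -0.4378 0.1497]·P = 0.0229
Cramer: x(z) = -0.0398+0.3353z;  y(z) = 0.0018-0.1135z
quadratic in z: (1.1253)z²+(0.0900)z+(-0.0717)=0, √Δ=0.5752 → z ∈ {-0.2956, 0.2156}; z = -0.2956 (taking z<0)
x = -0.1389, y = 0.0354

(-0.1389, 0.0354, -0.2956)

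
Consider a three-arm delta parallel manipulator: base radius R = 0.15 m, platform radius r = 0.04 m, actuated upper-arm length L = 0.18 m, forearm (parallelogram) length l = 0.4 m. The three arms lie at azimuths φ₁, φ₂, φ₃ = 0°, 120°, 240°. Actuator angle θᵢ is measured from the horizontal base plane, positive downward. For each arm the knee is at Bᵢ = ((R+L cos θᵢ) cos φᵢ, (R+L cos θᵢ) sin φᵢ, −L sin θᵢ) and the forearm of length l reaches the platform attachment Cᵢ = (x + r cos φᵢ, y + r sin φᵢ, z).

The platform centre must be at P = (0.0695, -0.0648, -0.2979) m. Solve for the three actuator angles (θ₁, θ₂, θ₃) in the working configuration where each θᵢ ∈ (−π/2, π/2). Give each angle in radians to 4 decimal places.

arm 1 (φ=0.0°): x'=0.0695, y'=-0.0648
  A cos θ + B sin θ = C:  0.0405·cos θ + -0.2979·sin θ = 0.0917
  θ1 = atan2(B,A) + arccos(C/0.3006) = -0.1749
rotate P by −φ2: (-0.0909, -0.0278, -0.2979)
  A=0.2009, B=-0.2979, C=(l²−L²−A²−y'²−z²)/(2L)=-0.0063
  γ=atan2(-0.2979,0.2009)=-0.9775;  ψ=arccos(-0.0175)=1.5883;  θ2=γ+ψ≈0.6108
arm 3 (φ=240.0°): x'=0.0214, y'=0.0926
  e−x'=0.0886;  (l²−L²−(e−x')²−y'²−z²)/2L = 0.0623
  γ=atan2(-0.2979,0.0886)=-1.2816;  ψ=arccos(0.2004)=1.3690;  θ3=γ+ψ≈0.0874

θ₁ = -0.1749, θ₂ = 0.6108, θ₃ = 0.0874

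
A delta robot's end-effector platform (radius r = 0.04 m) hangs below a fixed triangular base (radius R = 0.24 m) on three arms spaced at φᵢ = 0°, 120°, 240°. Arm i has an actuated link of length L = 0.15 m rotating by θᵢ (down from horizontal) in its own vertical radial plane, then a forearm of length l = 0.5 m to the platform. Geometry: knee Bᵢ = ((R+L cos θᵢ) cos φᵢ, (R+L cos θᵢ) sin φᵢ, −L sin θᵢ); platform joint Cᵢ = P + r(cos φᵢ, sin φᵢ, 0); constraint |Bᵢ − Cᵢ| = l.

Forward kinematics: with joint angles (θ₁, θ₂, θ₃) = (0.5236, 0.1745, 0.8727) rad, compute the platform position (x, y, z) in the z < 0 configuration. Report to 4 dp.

(0.0031, 0.0891, -0.4428)

φ1=0.0°: virtual centre (0.3299, 0.0000, -0.0750), radius l
arm 2 at φ=120.0°: ρ2 = 0.3477;  centre 2 = (-0.1739, 0.3011, -0.0260)
arm 3 at φ=240.0°: ρ3 = 0.2964;  centre 3 = (-0.1482, -0.2567, -0.1149)
|centre ₂|²−|centre ₁|² = 0.0071;  |centre ₃|²−|centre ₁|² = -0.0134
linear system: -1.0075x+0.6023y = 0.0071−0.0979z; -0.9562x+-0.5134y = -0.0134−-0.0798z
Cramer: x(z) = 0.0040+0.0020z;  y(z) = 0.0186-0.1592z
quadratic in z: (1.0254)z²+(0.1428)z+(-0.1378)=0, √Δ=0.7653 → z ∈ {-0.4428, 0.3036}; z = -0.4428 (taking z<0)
x = 0.0031, y = 0.0891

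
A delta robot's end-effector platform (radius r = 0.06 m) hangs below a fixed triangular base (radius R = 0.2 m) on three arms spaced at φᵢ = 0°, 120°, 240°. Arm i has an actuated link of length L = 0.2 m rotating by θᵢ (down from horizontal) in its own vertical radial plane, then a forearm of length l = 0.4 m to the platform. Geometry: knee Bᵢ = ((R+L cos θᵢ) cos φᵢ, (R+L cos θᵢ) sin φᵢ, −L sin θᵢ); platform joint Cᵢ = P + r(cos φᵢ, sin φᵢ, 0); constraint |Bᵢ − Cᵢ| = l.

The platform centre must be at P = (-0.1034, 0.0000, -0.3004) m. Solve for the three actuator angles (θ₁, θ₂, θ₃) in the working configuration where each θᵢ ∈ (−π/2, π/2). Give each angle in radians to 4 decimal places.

rotate P by −φ1: (-0.1034, 0.0000, -0.3004)
  A=0.2434, B=-0.3004, C=(l²−L²−A²−y'²−z²)/(2L)=-0.0737
  θ1 = atan2(B,A) + arccos(C/0.3866) = 0.8728
arm 2 (φ=120.0°): x'=0.0517, y'=0.0895
  e−x'=0.0883;  (l²−L²−(e−x')²−y'²−z²)/2L = 0.0349
  √(A²+B²)=0.3131;  θ2 = -1.2849+1.4592 ≈ 0.1743
rotate P by −φ3: (0.0517, -0.0895, -0.3004)
  A cos θ + B sin θ = C:  0.0883·cos θ + -0.3004·sin θ = 0.0349
  γ=atan2(-0.3004,0.0883)=-1.2849;  ψ=arccos(0.1113)=1.4592;  θ3=γ+ψ≈0.1743

θ₁ = 0.8728, θ₂ = 0.1743, θ₃ = 0.1743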